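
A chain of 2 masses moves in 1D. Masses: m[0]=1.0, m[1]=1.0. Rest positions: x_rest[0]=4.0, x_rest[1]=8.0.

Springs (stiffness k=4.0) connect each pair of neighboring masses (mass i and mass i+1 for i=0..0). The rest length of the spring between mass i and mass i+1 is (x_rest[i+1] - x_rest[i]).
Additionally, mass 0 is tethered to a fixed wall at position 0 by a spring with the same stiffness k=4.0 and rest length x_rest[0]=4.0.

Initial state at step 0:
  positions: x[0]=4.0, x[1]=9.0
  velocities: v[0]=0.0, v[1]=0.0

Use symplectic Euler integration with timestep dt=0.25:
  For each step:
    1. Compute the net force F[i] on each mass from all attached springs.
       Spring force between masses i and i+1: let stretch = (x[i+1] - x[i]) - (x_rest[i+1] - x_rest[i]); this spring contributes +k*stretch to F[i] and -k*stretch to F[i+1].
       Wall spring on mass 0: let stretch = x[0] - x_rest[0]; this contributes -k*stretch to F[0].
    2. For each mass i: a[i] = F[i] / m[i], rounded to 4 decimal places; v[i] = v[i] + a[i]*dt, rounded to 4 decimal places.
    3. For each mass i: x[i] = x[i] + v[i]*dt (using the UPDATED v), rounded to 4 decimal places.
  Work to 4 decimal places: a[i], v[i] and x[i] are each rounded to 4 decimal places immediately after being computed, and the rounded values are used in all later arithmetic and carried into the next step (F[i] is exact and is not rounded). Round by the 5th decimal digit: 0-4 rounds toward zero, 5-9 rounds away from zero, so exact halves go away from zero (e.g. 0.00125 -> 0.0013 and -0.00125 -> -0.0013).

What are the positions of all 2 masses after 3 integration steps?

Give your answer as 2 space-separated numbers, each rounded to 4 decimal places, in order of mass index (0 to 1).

Step 0: x=[4.0000 9.0000] v=[0.0000 0.0000]
Step 1: x=[4.2500 8.7500] v=[1.0000 -1.0000]
Step 2: x=[4.5625 8.3750] v=[1.2500 -1.5000]
Step 3: x=[4.6875 8.0469] v=[0.5000 -1.3125]

Answer: 4.6875 8.0469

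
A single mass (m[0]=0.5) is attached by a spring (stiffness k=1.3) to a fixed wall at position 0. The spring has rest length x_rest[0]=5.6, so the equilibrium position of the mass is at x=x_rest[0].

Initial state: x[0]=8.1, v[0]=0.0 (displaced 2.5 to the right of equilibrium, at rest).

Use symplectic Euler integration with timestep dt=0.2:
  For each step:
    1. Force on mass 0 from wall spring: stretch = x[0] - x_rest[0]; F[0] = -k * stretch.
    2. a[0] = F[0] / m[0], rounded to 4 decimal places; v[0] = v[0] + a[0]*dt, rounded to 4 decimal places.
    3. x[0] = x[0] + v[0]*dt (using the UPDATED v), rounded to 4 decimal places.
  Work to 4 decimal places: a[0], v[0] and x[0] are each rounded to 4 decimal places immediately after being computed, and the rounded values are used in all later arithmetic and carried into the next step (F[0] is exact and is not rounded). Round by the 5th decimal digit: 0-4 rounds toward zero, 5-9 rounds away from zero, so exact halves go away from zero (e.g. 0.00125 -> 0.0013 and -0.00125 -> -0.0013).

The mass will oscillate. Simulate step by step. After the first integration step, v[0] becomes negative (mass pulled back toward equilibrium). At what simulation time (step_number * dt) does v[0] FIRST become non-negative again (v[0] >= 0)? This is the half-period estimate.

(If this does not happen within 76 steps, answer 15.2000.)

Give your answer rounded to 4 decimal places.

Step 0: x=[8.1000] v=[0.0000]
Step 1: x=[7.8400] v=[-1.3000]
Step 2: x=[7.3470] v=[-2.4648]
Step 3: x=[6.6724] v=[-3.3732]
Step 4: x=[5.8862] v=[-3.9308]
Step 5: x=[5.0703] v=[-4.0796]
Step 6: x=[4.3095] v=[-3.8042]
Step 7: x=[3.6829] v=[-3.1331]
Step 8: x=[3.2557] v=[-2.1362]
Step 9: x=[3.0723] v=[-0.9172]
Step 10: x=[3.1517] v=[0.3972]
First v>=0 after going negative at step 10, time=2.0000

Answer: 2.0000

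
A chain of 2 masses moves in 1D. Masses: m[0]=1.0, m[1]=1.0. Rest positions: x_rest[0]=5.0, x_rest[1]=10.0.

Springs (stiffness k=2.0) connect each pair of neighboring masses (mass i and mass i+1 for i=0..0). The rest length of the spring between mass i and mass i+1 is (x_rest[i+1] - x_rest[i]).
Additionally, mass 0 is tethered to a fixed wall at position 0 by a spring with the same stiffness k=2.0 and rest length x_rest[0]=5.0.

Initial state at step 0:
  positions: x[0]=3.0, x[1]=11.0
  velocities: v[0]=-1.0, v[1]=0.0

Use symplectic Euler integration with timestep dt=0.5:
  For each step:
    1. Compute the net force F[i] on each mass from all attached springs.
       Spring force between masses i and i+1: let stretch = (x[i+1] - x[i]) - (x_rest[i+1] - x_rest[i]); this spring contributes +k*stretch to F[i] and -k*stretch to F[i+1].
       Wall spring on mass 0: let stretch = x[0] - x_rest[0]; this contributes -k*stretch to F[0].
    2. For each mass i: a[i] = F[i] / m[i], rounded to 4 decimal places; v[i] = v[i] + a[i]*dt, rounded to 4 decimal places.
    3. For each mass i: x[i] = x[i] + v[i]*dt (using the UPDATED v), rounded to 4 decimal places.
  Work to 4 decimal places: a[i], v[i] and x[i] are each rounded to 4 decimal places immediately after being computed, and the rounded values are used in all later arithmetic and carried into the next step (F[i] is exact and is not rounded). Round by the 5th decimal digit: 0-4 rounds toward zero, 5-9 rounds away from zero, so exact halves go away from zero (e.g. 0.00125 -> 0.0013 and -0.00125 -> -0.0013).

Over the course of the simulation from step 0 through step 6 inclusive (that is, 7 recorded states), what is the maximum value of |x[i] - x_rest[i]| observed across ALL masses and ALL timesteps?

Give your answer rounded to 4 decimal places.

Step 0: x=[3.0000 11.0000] v=[-1.0000 0.0000]
Step 1: x=[5.0000 9.5000] v=[4.0000 -3.0000]
Step 2: x=[6.7500 8.2500] v=[3.5000 -2.5000]
Step 3: x=[5.8750 8.7500] v=[-1.7500 1.0000]
Step 4: x=[3.5000 10.3125] v=[-4.7500 3.1250]
Step 5: x=[2.7813 10.9688] v=[-1.4375 1.3125]
Step 6: x=[4.7657 10.0313] v=[3.9687 -1.8750]
Max displacement = 2.2187

Answer: 2.2187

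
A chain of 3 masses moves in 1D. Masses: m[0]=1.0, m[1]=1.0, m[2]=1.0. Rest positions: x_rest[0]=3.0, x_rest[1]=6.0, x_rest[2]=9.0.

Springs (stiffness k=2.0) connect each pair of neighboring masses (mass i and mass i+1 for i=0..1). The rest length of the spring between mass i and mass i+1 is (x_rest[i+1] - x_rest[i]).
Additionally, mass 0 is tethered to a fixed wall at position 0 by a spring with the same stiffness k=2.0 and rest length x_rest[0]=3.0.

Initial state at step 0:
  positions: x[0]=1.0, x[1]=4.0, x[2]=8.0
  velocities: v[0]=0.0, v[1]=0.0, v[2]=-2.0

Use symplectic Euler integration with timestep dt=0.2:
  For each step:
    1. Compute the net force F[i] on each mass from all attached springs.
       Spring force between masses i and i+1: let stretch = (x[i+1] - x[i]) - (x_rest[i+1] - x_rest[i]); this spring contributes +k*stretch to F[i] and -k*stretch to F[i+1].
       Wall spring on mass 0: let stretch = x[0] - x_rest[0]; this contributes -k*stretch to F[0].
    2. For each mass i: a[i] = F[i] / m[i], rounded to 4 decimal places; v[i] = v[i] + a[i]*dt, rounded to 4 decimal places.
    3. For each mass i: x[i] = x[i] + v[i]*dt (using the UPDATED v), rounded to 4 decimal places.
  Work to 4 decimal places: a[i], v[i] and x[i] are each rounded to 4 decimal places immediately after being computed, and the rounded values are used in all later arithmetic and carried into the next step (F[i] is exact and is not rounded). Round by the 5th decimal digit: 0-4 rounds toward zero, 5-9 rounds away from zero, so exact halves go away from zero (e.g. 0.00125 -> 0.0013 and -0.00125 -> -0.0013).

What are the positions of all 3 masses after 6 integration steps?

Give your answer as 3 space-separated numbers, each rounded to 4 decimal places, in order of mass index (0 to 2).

Step 0: x=[1.0000 4.0000 8.0000] v=[0.0000 0.0000 -2.0000]
Step 1: x=[1.1600 4.0800 7.5200] v=[0.8000 0.4000 -2.4000]
Step 2: x=[1.4608 4.2016 7.0048] v=[1.5040 0.6080 -2.5760]
Step 3: x=[1.8640 4.3282 6.5053] v=[2.0160 0.6330 -2.4973]
Step 4: x=[2.3152 4.4318 6.0717] v=[2.2561 0.5182 -2.1681]
Step 5: x=[2.7505 4.4973 5.7469] v=[2.1767 0.3275 -1.6241]
Step 6: x=[3.1055 4.5230 5.5621] v=[1.7752 0.1286 -0.9239]

Answer: 3.1055 4.5230 5.5621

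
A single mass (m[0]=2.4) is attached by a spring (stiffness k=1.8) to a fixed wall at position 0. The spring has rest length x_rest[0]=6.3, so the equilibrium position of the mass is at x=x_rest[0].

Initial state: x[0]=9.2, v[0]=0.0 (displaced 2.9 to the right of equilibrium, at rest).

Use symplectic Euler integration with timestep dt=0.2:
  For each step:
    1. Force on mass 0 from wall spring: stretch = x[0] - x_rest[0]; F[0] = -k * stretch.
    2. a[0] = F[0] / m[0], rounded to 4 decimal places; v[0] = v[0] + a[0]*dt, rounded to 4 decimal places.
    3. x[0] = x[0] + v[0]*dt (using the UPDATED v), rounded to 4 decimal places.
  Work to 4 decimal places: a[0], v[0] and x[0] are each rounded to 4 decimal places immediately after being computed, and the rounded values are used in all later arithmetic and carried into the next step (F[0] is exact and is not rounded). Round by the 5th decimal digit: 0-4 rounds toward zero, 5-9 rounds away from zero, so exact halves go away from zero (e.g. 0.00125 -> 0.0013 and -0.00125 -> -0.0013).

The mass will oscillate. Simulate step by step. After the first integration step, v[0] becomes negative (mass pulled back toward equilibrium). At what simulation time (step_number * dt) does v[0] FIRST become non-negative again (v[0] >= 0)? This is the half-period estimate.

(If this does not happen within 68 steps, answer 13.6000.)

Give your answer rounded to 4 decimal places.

Step 0: x=[9.2000] v=[0.0000]
Step 1: x=[9.1130] v=[-0.4350]
Step 2: x=[8.9416] v=[-0.8570]
Step 3: x=[8.6910] v=[-1.2532]
Step 4: x=[8.3686] v=[-1.6119]
Step 5: x=[7.9842] v=[-1.9222]
Step 6: x=[7.5492] v=[-2.1748]
Step 7: x=[7.0768] v=[-2.3622]
Step 8: x=[6.5811] v=[-2.4787]
Step 9: x=[6.0769] v=[-2.5209]
Step 10: x=[5.5794] v=[-2.4874]
Step 11: x=[5.1035] v=[-2.3793]
Step 12: x=[4.6635] v=[-2.1998]
Step 13: x=[4.2726] v=[-1.9543]
Step 14: x=[3.9426] v=[-1.6502]
Step 15: x=[3.6833] v=[-1.2966]
Step 16: x=[3.5025] v=[-0.9041]
Step 17: x=[3.4056] v=[-0.4845]
Step 18: x=[3.3955] v=[-0.0503]
Step 19: x=[3.4726] v=[0.3854]
First v>=0 after going negative at step 19, time=3.8000

Answer: 3.8000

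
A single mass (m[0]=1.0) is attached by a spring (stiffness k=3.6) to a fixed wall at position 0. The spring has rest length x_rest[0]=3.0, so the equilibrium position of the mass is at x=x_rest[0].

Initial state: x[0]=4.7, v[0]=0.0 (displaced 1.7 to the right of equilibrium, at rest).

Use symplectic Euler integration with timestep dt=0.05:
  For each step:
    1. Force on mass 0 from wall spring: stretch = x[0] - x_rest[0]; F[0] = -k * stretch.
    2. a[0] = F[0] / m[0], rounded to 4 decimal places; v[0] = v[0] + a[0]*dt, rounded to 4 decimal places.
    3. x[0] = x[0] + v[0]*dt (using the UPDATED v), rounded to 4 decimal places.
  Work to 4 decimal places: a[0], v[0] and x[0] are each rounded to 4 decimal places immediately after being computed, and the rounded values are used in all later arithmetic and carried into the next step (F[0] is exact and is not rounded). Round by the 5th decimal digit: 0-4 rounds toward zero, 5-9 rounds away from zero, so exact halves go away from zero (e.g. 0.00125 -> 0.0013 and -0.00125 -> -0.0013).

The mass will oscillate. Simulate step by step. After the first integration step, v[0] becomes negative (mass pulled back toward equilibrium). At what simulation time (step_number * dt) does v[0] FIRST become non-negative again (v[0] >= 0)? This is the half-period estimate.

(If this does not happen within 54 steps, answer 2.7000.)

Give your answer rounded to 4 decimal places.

Step 0: x=[4.7000] v=[0.0000]
Step 1: x=[4.6847] v=[-0.3060]
Step 2: x=[4.6542] v=[-0.6092]
Step 3: x=[4.6089] v=[-0.9070]
Step 4: x=[4.5491] v=[-1.1966]
Step 5: x=[4.4753] v=[-1.4754]
Step 6: x=[4.3883] v=[-1.7410]
Step 7: x=[4.2888] v=[-1.9909]
Step 8: x=[4.1777] v=[-2.2229]
Step 9: x=[4.0560] v=[-2.4349]
Step 10: x=[3.9248] v=[-2.6250]
Step 11: x=[3.7852] v=[-2.7915]
Step 12: x=[3.6386] v=[-2.9328]
Step 13: x=[3.4862] v=[-3.0478]
Step 14: x=[3.3294] v=[-3.1353]
Step 15: x=[3.1697] v=[-3.1946]
Step 16: x=[3.0084] v=[-3.2251]
Step 17: x=[2.8471] v=[-3.2266]
Step 18: x=[2.6871] v=[-3.1991]
Step 19: x=[2.5300] v=[-3.1428]
Step 20: x=[2.3771] v=[-3.0582]
Step 21: x=[2.2298] v=[-2.9461]
Step 22: x=[2.0894] v=[-2.8075]
Step 23: x=[1.9572] v=[-2.6436]
Step 24: x=[1.8344] v=[-2.4559]
Step 25: x=[1.7221] v=[-2.2461]
Step 26: x=[1.6213] v=[-2.0161]
Step 27: x=[1.5329] v=[-1.7679]
Step 28: x=[1.4577] v=[-1.5038]
Step 29: x=[1.3964] v=[-1.2262]
Step 30: x=[1.3495] v=[-0.9376]
Step 31: x=[1.3175] v=[-0.6405]
Step 32: x=[1.3006] v=[-0.3377]
Step 33: x=[1.2990] v=[-0.0318]
Step 34: x=[1.3127] v=[0.2744]
First v>=0 after going negative at step 34, time=1.7000

Answer: 1.7000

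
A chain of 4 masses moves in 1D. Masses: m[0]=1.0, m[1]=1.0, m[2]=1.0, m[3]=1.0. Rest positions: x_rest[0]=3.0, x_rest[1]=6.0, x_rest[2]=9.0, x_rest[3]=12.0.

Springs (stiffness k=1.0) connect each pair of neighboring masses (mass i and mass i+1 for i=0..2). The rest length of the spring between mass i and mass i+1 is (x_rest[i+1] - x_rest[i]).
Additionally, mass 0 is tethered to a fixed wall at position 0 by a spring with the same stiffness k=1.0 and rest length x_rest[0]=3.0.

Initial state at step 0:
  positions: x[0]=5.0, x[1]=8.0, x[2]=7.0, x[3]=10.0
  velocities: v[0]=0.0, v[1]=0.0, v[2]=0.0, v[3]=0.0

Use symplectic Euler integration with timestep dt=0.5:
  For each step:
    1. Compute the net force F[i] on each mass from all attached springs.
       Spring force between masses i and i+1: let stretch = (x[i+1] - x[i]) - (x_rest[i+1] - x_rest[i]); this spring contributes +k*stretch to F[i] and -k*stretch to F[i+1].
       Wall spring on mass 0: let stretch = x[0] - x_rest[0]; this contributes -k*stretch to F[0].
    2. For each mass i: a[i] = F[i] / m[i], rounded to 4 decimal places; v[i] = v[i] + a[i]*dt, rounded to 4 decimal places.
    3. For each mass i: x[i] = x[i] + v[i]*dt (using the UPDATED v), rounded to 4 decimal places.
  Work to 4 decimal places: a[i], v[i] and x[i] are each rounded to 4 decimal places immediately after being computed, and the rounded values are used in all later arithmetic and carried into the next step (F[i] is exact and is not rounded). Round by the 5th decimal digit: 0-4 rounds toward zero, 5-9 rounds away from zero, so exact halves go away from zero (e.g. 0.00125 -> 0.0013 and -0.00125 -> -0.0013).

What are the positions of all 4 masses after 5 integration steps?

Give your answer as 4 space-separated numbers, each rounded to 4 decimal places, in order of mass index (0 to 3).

Step 0: x=[5.0000 8.0000 7.0000 10.0000] v=[0.0000 0.0000 0.0000 0.0000]
Step 1: x=[4.5000 7.0000 8.0000 10.0000] v=[-1.0000 -2.0000 2.0000 0.0000]
Step 2: x=[3.5000 5.6250 9.2500 10.2500] v=[-2.0000 -2.7500 2.5000 0.5000]
Step 3: x=[2.1563 4.6250 9.8438 11.0000] v=[-2.6875 -2.0000 1.1875 1.5000]
Step 4: x=[0.8907 4.3125 9.4219 12.2110] v=[-2.5313 -0.6250 -0.8438 2.4219]
Step 5: x=[0.2578 4.4219 8.4199 13.4747] v=[-1.2658 0.2188 -2.0040 2.5274]

Answer: 0.2578 4.4219 8.4199 13.4747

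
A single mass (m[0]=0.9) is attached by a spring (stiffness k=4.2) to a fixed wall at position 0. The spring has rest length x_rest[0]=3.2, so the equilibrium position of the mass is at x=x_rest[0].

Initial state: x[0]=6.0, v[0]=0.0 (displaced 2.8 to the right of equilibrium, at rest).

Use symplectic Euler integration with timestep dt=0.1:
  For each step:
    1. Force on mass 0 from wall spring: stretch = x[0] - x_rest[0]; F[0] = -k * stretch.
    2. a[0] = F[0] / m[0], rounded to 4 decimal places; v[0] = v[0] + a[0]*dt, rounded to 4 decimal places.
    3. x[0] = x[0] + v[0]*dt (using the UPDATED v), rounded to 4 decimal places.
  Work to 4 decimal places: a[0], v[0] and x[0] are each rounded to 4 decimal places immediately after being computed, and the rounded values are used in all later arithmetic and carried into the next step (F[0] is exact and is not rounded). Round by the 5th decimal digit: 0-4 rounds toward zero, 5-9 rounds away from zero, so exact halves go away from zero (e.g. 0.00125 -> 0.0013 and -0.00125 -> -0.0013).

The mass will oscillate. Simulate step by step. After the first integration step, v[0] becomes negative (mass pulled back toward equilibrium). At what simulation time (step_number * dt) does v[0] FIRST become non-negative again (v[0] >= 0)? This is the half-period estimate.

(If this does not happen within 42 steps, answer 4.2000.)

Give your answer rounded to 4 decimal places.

Answer: 1.5000

Derivation:
Step 0: x=[6.0000] v=[0.0000]
Step 1: x=[5.8693] v=[-1.3067]
Step 2: x=[5.6141] v=[-2.5524]
Step 3: x=[5.2462] v=[-3.6790]
Step 4: x=[4.7828] v=[-4.6339]
Step 5: x=[4.2456] v=[-5.3725]
Step 6: x=[3.6596] v=[-5.8605]
Step 7: x=[3.0521] v=[-6.0750]
Step 8: x=[2.4515] v=[-6.0060]
Step 9: x=[1.8858] v=[-5.6567]
Step 10: x=[1.3815] v=[-5.0434]
Step 11: x=[0.9620] v=[-4.1948]
Step 12: x=[0.6470] v=[-3.1504]
Step 13: x=[0.4511] v=[-1.9590]
Step 14: x=[0.3835] v=[-0.6762]
Step 15: x=[0.4473] v=[0.6382]
First v>=0 after going negative at step 15, time=1.5000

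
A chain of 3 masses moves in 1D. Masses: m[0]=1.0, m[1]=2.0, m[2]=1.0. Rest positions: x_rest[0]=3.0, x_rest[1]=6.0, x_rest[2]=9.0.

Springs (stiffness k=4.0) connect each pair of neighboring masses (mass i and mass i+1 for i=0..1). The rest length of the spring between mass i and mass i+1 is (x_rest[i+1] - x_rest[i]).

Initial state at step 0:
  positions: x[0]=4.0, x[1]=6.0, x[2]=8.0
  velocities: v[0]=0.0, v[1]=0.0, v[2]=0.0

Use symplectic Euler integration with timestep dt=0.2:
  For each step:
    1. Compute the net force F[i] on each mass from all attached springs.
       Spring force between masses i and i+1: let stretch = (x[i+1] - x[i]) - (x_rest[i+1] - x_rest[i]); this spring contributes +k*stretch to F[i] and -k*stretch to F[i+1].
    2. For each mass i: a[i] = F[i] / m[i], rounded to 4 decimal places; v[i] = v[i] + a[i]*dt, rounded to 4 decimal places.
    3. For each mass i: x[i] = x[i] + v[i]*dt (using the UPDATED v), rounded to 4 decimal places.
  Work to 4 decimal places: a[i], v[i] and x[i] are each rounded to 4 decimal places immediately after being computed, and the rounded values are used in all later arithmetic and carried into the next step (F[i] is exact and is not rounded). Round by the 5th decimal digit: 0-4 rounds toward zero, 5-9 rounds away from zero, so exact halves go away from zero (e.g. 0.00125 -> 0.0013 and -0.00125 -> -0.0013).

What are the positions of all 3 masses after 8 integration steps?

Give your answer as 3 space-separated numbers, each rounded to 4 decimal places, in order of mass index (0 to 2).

Step 0: x=[4.0000 6.0000 8.0000] v=[0.0000 0.0000 0.0000]
Step 1: x=[3.8400 6.0000 8.1600] v=[-0.8000 0.0000 0.8000]
Step 2: x=[3.5456 6.0000 8.4544] v=[-1.4720 0.0000 1.4720]
Step 3: x=[3.1639 6.0000 8.8361] v=[-1.9085 0.0000 1.9085]
Step 4: x=[2.7560 6.0000 9.2440] v=[-2.0396 0.0000 2.0396]
Step 5: x=[2.3871 6.0000 9.6129] v=[-1.8444 0.0000 1.8444]
Step 6: x=[2.1163 6.0000 9.8837] v=[-1.3541 0.0000 1.3541]
Step 7: x=[1.9869 6.0000 10.0131] v=[-0.6471 0.0000 0.6471]
Step 8: x=[2.0196 6.0000 9.9804] v=[0.1634 0.0000 -0.1634]

Answer: 2.0196 6.0000 9.9804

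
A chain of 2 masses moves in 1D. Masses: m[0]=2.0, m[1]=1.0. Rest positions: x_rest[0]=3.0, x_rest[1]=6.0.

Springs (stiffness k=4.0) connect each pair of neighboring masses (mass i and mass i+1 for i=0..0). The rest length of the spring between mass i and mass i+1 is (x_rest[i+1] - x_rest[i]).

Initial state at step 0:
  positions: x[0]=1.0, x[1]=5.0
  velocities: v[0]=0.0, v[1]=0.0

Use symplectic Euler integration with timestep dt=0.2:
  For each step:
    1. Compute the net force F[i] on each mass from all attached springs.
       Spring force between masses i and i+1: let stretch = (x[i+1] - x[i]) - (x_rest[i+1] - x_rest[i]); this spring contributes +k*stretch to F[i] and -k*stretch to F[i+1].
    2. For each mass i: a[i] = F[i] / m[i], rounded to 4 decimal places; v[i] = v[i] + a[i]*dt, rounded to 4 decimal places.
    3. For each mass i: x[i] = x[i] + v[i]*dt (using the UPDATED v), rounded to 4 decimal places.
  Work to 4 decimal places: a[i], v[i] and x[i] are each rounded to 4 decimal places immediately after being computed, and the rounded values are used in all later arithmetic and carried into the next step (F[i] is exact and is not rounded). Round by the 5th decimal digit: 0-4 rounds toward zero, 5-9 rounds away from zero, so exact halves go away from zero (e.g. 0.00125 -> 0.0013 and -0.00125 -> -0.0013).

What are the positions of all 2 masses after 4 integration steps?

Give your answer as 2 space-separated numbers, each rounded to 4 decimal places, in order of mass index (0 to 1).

Answer: 1.5431 3.9137

Derivation:
Step 0: x=[1.0000 5.0000] v=[0.0000 0.0000]
Step 1: x=[1.0800 4.8400] v=[0.4000 -0.8000]
Step 2: x=[1.2208 4.5584] v=[0.7040 -1.4080]
Step 3: x=[1.3886 4.2228] v=[0.8390 -1.6781]
Step 4: x=[1.5431 3.9137] v=[0.7727 -1.5455]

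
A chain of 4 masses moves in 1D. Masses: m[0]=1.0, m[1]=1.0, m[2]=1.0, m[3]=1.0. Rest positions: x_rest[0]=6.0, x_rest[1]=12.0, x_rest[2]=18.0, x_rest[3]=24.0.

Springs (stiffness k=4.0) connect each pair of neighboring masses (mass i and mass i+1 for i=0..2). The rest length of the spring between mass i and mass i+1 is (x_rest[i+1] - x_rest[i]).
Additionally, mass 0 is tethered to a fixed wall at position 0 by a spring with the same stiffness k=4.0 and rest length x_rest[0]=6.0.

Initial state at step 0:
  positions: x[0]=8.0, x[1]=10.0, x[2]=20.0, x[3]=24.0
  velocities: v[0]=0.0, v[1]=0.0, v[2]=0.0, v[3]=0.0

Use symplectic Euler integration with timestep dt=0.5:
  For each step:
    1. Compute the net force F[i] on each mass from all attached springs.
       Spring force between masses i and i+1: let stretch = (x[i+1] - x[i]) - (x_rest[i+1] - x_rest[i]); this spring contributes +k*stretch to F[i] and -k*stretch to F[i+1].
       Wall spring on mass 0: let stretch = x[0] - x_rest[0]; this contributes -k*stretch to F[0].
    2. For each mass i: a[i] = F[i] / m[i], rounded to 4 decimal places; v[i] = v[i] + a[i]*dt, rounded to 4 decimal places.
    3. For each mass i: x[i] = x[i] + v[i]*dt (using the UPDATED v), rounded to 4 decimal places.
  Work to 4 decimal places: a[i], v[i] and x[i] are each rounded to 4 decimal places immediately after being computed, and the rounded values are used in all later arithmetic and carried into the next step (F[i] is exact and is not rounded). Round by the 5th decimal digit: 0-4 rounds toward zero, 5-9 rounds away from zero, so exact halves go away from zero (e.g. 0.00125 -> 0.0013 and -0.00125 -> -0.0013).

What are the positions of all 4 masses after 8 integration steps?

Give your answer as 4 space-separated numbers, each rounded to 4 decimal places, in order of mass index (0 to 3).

Answer: 4.0000 14.0000 16.0000 24.0000

Derivation:
Step 0: x=[8.0000 10.0000 20.0000 24.0000] v=[0.0000 0.0000 0.0000 0.0000]
Step 1: x=[2.0000 18.0000 14.0000 26.0000] v=[-12.0000 16.0000 -12.0000 4.0000]
Step 2: x=[10.0000 6.0000 24.0000 22.0000] v=[16.0000 -24.0000 20.0000 -8.0000]
Step 3: x=[4.0000 16.0000 14.0000 26.0000] v=[-12.0000 20.0000 -20.0000 8.0000]
Step 4: x=[6.0000 12.0000 18.0000 24.0000] v=[4.0000 -8.0000 8.0000 -4.0000]
Step 5: x=[8.0000 8.0000 22.0000 22.0000] v=[4.0000 -8.0000 8.0000 -4.0000]
Step 6: x=[2.0000 18.0000 12.0000 26.0000] v=[-12.0000 20.0000 -20.0000 8.0000]
Step 7: x=[10.0000 6.0000 22.0000 22.0000] v=[16.0000 -24.0000 20.0000 -8.0000]
Step 8: x=[4.0000 14.0000 16.0000 24.0000] v=[-12.0000 16.0000 -12.0000 4.0000]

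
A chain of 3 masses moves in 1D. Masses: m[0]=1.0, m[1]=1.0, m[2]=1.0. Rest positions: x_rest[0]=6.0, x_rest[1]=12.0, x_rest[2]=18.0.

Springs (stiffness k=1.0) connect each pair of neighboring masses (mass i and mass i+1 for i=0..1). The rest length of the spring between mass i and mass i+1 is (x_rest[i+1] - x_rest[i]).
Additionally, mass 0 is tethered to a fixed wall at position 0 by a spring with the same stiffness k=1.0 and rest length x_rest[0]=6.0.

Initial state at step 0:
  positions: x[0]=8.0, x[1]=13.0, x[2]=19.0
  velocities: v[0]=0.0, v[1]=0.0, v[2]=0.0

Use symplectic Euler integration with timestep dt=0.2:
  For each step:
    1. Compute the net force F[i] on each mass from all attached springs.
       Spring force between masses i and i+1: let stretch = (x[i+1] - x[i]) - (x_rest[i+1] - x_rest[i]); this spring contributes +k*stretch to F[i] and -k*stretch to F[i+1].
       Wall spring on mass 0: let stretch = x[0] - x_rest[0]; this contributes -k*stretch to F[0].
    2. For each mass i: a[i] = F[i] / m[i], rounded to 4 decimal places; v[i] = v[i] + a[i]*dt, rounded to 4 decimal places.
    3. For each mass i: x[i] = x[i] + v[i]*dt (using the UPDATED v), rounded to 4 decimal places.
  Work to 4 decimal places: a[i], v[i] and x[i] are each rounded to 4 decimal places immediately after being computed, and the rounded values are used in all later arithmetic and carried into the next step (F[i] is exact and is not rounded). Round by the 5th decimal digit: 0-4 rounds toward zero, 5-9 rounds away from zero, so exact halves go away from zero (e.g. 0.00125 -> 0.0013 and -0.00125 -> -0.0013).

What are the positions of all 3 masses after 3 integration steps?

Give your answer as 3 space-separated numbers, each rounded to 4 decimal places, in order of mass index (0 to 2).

Step 0: x=[8.0000 13.0000 19.0000] v=[0.0000 0.0000 0.0000]
Step 1: x=[7.8800 13.0400 19.0000] v=[-0.6000 0.2000 0.0000]
Step 2: x=[7.6512 13.1120 19.0016] v=[-1.1440 0.3600 0.0080]
Step 3: x=[7.3348 13.2012 19.0076] v=[-1.5821 0.4458 0.0301]

Answer: 7.3348 13.2012 19.0076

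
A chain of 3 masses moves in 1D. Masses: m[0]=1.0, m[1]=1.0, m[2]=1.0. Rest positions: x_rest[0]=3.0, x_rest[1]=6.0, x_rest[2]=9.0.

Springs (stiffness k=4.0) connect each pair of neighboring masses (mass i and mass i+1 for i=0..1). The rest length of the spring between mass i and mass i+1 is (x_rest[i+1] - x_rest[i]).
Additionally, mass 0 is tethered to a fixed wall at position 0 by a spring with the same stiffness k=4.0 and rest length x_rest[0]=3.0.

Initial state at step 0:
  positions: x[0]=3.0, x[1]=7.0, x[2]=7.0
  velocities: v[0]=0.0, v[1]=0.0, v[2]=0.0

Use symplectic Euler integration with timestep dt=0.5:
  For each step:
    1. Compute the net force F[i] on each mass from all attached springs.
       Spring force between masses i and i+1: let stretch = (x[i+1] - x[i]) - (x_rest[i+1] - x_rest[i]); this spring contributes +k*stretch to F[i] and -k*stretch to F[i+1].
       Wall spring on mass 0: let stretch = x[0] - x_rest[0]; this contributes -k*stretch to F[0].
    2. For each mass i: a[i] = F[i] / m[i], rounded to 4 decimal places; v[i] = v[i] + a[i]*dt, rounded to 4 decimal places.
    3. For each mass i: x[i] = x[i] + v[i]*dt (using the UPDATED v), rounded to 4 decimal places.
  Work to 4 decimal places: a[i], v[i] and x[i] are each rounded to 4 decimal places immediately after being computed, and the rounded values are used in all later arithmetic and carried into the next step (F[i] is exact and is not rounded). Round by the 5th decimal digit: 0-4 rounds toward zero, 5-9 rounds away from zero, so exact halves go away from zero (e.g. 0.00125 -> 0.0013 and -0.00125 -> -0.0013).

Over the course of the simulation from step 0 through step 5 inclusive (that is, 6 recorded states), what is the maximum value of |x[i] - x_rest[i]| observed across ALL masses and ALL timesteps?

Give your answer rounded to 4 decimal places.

Step 0: x=[3.0000 7.0000 7.0000] v=[0.0000 0.0000 0.0000]
Step 1: x=[4.0000 3.0000 10.0000] v=[2.0000 -8.0000 6.0000]
Step 2: x=[0.0000 7.0000 9.0000] v=[-8.0000 8.0000 -2.0000]
Step 3: x=[3.0000 6.0000 9.0000] v=[6.0000 -2.0000 0.0000]
Step 4: x=[6.0000 5.0000 9.0000] v=[6.0000 -2.0000 0.0000]
Step 5: x=[2.0000 9.0000 8.0000] v=[-8.0000 8.0000 -2.0000]
Max displacement = 3.0000

Answer: 3.0000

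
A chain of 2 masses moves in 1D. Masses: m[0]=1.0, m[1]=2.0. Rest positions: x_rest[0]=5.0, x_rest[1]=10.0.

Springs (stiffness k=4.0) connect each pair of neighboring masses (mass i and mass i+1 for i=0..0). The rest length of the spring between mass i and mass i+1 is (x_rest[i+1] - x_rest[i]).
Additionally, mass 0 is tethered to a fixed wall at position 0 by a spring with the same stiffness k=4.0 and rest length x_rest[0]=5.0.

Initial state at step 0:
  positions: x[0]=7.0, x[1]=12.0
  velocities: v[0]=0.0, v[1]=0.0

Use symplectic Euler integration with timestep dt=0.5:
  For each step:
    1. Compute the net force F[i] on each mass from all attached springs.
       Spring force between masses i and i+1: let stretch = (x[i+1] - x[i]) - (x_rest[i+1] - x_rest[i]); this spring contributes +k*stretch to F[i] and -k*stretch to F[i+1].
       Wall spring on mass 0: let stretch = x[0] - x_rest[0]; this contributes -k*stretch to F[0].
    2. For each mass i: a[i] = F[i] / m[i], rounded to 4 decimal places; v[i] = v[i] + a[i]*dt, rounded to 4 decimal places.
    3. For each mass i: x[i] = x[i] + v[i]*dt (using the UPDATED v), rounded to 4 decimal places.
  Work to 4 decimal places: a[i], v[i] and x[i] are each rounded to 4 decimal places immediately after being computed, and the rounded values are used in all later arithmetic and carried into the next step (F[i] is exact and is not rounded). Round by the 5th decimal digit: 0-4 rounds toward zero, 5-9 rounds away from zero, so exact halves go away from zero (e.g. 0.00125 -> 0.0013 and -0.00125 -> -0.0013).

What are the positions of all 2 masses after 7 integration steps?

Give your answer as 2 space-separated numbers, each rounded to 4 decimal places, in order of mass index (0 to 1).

Answer: 4.9375 7.5938

Derivation:
Step 0: x=[7.0000 12.0000] v=[0.0000 0.0000]
Step 1: x=[5.0000 12.0000] v=[-4.0000 0.0000]
Step 2: x=[5.0000 11.0000] v=[0.0000 -2.0000]
Step 3: x=[6.0000 9.5000] v=[2.0000 -3.0000]
Step 4: x=[4.5000 8.7500] v=[-3.0000 -1.5000]
Step 5: x=[2.7500 8.3750] v=[-3.5000 -0.7500]
Step 6: x=[3.8750 7.6875] v=[2.2500 -1.3750]
Step 7: x=[4.9375 7.5938] v=[2.1250 -0.1875]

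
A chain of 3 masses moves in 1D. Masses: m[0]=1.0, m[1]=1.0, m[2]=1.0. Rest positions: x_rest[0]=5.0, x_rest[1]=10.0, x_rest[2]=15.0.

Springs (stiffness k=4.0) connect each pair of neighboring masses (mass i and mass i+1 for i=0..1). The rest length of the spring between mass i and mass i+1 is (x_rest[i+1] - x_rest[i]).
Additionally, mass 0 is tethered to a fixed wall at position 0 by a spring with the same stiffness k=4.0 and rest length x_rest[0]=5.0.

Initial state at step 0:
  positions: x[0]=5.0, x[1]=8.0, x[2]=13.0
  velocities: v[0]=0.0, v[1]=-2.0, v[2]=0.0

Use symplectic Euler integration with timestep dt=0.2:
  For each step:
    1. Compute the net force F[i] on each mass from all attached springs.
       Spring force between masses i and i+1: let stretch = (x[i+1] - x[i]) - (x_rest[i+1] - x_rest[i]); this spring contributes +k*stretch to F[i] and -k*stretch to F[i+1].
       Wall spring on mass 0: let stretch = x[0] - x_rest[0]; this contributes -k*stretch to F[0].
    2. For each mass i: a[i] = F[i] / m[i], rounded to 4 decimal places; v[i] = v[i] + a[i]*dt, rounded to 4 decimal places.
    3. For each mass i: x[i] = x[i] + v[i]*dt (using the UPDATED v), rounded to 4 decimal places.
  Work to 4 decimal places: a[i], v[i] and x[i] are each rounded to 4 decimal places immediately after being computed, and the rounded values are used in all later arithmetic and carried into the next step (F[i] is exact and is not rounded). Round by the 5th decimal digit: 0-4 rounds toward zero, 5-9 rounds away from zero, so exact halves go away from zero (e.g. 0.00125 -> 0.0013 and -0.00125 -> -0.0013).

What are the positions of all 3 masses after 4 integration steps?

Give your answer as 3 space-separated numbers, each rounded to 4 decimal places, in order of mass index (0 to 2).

Answer: 3.2074 8.7687 13.0866

Derivation:
Step 0: x=[5.0000 8.0000 13.0000] v=[0.0000 -2.0000 0.0000]
Step 1: x=[4.6800 7.9200 13.0000] v=[-1.6000 -0.4000 0.0000]
Step 2: x=[4.1296 8.1344 12.9872] v=[-2.7520 1.0720 -0.0640]
Step 3: x=[3.5592 8.4845 12.9980] v=[-2.8518 1.7504 0.0538]
Step 4: x=[3.2074 8.7687 13.0866] v=[-1.7589 1.4210 0.4430]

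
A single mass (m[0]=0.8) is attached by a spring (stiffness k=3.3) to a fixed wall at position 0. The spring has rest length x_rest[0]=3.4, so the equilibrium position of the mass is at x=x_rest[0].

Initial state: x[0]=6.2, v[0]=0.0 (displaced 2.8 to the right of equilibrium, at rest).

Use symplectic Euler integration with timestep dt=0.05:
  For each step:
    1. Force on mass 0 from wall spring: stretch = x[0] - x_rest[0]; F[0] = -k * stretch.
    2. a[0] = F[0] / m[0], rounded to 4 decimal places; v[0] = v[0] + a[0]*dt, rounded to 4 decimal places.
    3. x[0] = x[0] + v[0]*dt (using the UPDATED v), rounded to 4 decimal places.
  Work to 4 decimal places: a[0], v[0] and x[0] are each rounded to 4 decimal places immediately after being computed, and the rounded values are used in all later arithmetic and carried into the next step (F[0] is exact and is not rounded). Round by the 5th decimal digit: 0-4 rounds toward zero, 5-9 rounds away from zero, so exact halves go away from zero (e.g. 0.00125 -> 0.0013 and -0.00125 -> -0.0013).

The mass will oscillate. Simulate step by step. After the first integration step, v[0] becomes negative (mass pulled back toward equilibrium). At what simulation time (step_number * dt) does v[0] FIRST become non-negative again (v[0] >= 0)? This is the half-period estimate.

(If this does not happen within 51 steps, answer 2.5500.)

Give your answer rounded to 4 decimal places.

Answer: 1.5500

Derivation:
Step 0: x=[6.2000] v=[0.0000]
Step 1: x=[6.1711] v=[-0.5775]
Step 2: x=[6.1137] v=[-1.1490]
Step 3: x=[6.0283] v=[-1.7087]
Step 4: x=[5.9158] v=[-2.2508]
Step 5: x=[5.7773] v=[-2.7697]
Step 6: x=[5.6143] v=[-3.2600]
Step 7: x=[5.4285] v=[-3.7167]
Step 8: x=[5.2217] v=[-4.1351]
Step 9: x=[4.9962] v=[-4.5108]
Step 10: x=[4.7542] v=[-4.8400]
Step 11: x=[4.4982] v=[-5.1193]
Step 12: x=[4.2309] v=[-5.3458]
Step 13: x=[3.9550] v=[-5.5172]
Step 14: x=[3.6734] v=[-5.6317]
Step 15: x=[3.3890] v=[-5.6881]
Step 16: x=[3.1047] v=[-5.6858]
Step 17: x=[2.8235] v=[-5.6249]
Step 18: x=[2.5482] v=[-5.5060]
Step 19: x=[2.2817] v=[-5.3303]
Step 20: x=[2.0267] v=[-5.0997]
Step 21: x=[1.7859] v=[-4.8165]
Step 22: x=[1.5617] v=[-4.4836]
Step 23: x=[1.3565] v=[-4.1045]
Step 24: x=[1.1724] v=[-3.6830]
Step 25: x=[1.0112] v=[-3.2236]
Step 26: x=[0.8747] v=[-2.7309]
Step 27: x=[0.7642] v=[-2.2101]
Step 28: x=[0.6809] v=[-1.6665]
Step 29: x=[0.6256] v=[-1.1057]
Step 30: x=[0.5989] v=[-0.5335]
Step 31: x=[0.6011] v=[0.0442]
First v>=0 after going negative at step 31, time=1.5500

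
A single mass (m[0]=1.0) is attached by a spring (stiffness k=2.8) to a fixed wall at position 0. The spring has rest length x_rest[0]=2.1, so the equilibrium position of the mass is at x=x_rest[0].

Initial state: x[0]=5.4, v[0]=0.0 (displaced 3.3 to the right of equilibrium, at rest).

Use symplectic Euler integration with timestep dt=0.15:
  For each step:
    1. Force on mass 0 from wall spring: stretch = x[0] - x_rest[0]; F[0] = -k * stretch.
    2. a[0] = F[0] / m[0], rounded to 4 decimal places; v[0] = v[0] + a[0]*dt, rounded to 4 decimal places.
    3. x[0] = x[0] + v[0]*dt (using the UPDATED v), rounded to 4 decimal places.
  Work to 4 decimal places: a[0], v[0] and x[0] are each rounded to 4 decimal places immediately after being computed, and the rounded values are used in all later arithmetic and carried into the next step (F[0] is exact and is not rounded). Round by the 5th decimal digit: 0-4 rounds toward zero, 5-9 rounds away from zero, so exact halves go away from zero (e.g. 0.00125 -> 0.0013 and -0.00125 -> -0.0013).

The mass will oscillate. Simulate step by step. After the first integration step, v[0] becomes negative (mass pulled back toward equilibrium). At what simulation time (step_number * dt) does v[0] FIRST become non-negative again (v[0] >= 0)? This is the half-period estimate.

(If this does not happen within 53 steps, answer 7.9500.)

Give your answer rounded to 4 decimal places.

Answer: 1.9500

Derivation:
Step 0: x=[5.4000] v=[0.0000]
Step 1: x=[5.1921] v=[-1.3860]
Step 2: x=[4.7894] v=[-2.6847]
Step 3: x=[4.2173] v=[-3.8142]
Step 4: x=[3.5118] v=[-4.7035]
Step 5: x=[2.7173] v=[-5.2965]
Step 6: x=[1.8839] v=[-5.5558]
Step 7: x=[1.0642] v=[-5.4650]
Step 8: x=[0.3097] v=[-5.0300]
Step 9: x=[-0.3320] v=[-4.2781]
Step 10: x=[-0.8205] v=[-3.2567]
Step 11: x=[-1.1250] v=[-2.0301]
Step 12: x=[-1.2263] v=[-0.6756]
Step 13: x=[-1.1181] v=[0.7214]
First v>=0 after going negative at step 13, time=1.9500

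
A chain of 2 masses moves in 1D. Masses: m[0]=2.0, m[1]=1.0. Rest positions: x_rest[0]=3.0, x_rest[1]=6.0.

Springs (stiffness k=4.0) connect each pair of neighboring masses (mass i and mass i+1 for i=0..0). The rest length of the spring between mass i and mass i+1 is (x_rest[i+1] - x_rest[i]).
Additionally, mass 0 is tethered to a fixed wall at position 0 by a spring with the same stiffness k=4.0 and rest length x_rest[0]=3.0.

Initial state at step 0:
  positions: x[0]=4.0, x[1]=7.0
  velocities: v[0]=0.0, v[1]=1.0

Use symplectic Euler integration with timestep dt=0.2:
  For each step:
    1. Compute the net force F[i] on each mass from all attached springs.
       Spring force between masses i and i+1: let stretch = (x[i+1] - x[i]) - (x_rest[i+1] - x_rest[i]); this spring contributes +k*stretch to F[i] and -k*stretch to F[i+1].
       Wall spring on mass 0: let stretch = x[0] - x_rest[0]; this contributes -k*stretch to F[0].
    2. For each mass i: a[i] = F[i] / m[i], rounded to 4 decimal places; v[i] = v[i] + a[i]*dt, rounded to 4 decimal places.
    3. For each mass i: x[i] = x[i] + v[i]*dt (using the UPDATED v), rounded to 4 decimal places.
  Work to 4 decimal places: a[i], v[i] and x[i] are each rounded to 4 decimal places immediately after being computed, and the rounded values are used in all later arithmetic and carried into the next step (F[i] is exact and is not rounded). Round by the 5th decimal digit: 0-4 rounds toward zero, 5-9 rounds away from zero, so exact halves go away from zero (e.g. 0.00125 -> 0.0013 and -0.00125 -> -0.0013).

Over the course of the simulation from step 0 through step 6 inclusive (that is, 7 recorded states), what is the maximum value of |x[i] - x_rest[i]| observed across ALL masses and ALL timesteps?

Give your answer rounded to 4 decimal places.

Step 0: x=[4.0000 7.0000] v=[0.0000 1.0000]
Step 1: x=[3.9200 7.2000] v=[-0.4000 1.0000]
Step 2: x=[3.7888 7.3552] v=[-0.6560 0.7760]
Step 3: x=[3.6398 7.4198] v=[-0.7450 0.3229]
Step 4: x=[3.5020 7.3596] v=[-0.6889 -0.3011]
Step 5: x=[3.3927 7.1622] v=[-0.5467 -0.9872]
Step 6: x=[3.3135 6.8416] v=[-0.3960 -1.6028]
Max displacement = 1.4198

Answer: 1.4198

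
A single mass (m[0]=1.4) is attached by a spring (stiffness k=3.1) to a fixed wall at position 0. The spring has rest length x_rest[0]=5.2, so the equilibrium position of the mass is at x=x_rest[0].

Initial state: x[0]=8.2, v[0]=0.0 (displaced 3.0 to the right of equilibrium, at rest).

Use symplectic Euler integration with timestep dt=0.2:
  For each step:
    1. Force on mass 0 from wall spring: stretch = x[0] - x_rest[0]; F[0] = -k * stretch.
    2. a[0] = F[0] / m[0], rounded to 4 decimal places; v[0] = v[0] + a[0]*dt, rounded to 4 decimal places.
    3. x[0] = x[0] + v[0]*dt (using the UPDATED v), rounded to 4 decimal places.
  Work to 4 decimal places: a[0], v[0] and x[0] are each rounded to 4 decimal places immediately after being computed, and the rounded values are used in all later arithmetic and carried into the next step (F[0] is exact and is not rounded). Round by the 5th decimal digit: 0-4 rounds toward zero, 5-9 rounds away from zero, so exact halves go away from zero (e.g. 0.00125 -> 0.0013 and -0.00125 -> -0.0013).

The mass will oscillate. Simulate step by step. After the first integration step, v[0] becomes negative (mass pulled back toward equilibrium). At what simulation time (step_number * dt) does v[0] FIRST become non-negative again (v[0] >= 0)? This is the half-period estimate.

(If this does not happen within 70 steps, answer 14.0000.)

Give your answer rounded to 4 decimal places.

Step 0: x=[8.2000] v=[0.0000]
Step 1: x=[7.9343] v=[-1.3286]
Step 2: x=[7.4264] v=[-2.5395]
Step 3: x=[6.7213] v=[-3.5255]
Step 4: x=[5.8815] v=[-4.1992]
Step 5: x=[4.9813] v=[-4.5010]
Step 6: x=[4.1005] v=[-4.4041]
Step 7: x=[3.3171] v=[-3.9172]
Step 8: x=[2.7004] v=[-3.0833]
Step 9: x=[2.3051] v=[-1.9763]
Step 10: x=[2.1662] v=[-0.6943]
Step 11: x=[2.2960] v=[0.6492]
First v>=0 after going negative at step 11, time=2.2000

Answer: 2.2000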